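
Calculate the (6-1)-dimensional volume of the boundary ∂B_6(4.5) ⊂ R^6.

The surface area of an n-ball is 2π^(n/2) r^(n-1) / Γ(n/2). For n=6, r=4.5: 59049·π^3/32 ≈ 57215.3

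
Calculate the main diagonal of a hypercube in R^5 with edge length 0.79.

||(0.79,0.79,...,0.79)|| = √(5)·0.79 ≈ 1.76649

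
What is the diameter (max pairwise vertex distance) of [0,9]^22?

||(9,9,...,9)|| = √(22)·9 ≈ 42.2137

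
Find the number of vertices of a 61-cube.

The 61-cube has 2^61 = 2305843009213693952 vertices.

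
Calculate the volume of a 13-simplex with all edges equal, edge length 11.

V = (11^13 / 13!) · √((13+1) / 2^13) ≈ 229.189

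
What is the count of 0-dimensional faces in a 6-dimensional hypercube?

Number of 0-faces = C(6,0) · 2^(6-0) = 1 · 64 = 64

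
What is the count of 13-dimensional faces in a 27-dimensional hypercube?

Number of 13-faces = C(27,13) · 2^(27-13) = 20058300 · 16384 = 328635187200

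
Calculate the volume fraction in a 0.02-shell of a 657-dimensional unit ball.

1 - (1-0.02)^657 ≈ 0.99999828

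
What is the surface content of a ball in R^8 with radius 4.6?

S_8(4.6) = 2·π^(8/2)·(4.6)^7 / Γ(8/2) ≈ 1.41509e+06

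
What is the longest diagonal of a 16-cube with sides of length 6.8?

||(6.8,6.8,...,6.8)|| = √(16)·6.8 = 27.2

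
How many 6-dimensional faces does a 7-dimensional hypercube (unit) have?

An n-cube has C(n,k)·2^(n-k) k-faces. Here C(7,6)·2^1 = 7·2 = 14.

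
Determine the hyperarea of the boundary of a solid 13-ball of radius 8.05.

The surface area of an n-ball is 2π^(n/2) r^(n-1) / Γ(n/2). For n=13, r=8.05: 8.76668e+11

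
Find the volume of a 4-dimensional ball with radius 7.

Volume = π^{4/2}·(7)^4/Γ(3) = 2401·π^2/2 ≈ 11848.5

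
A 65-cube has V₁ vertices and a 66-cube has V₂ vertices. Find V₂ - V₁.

V₁ = 2^65 = 36893488147419103232. V₂ = 2^66 = 73786976294838206464. V₂ - V₁ = 36893488147419103232.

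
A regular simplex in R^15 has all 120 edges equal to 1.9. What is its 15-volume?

For a regular n-simplex with edge a, V = (a^n / n!)·√((n+1)/2^n). With a=1.9, n=15: V ≈ 2.56531e-10.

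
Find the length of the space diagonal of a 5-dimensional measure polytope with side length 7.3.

||(7.3,7.3,...,7.3)|| = √(5)·7.3 ≈ 16.3233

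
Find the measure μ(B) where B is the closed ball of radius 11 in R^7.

Volume = π^{7/2}·(11)^7/Γ(9/2) = 311794736·π^3/105 ≈ 9.20723e+07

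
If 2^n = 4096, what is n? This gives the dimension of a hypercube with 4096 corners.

The n-cube has 2^n vertices, and 4096 = 2^12, so n = 12.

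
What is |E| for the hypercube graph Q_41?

Each of the 2^41 = 2199023255552 vertices has degree 41; total edges = 41·2^41/2 = 45079976738816.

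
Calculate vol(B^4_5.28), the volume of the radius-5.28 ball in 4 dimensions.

The n-ball volume is π^(n/2)·r^n/Γ(n/2+1). With n=4, r=5.28: V ≈ 3835.35.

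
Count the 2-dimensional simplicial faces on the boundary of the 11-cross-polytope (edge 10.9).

f_2(11-orthoplex) = 2^3 · (11 choose 3) = 1320.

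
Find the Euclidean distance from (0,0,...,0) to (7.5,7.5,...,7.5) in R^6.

The space diagonal of an n-cube of side s is s√n. Here 7.5·√6 ≈ 18.3712.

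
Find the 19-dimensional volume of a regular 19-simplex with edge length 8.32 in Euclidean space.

V_19 = √(20) · 8.32^19 / (19! · 2^(19/2)) ≈ 0.0154162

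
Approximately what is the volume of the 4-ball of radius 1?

The n-ball volume is π^(n/2)·r^n/Γ(n/2+1). With n=4, r=1: V = π^2/2 ≈ 4.9348.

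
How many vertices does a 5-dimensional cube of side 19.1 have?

Number of vertices = 2^5 = 32.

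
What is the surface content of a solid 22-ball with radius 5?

|∂B_22(5)| = 19073486328125·π^11/72576 ≈ 7.73189e+13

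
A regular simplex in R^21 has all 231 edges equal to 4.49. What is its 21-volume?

For a regular n-simplex with edge a, V = (a^n / n!)·√((n+1)/2^n). With a=4.49, n=21: V ≈ 3.15664e-09.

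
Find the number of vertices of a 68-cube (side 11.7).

Number of vertices = 2^68 = 295147905179352825856.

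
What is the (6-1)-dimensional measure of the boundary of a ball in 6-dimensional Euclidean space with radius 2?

|∂B_6(2)| = 32·π^3 ≈ 992.201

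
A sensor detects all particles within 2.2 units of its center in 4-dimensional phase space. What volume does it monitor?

V_4(2.2) = π^(4/2) · (2.2)^4 / Γ(4/2 + 1) ≈ 115.601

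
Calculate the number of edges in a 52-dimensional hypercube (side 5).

Each of the 2^52 = 4503599627370496 vertices has degree 52; total edges = 52·2^52/2 = 117093590311632896.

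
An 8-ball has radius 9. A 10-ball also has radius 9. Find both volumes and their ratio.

V_8(9) ≈ 1.74714e+08. V_10(9) ≈ 8.89187e+09. Ratio V_8/V_10 ≈ 0.01965.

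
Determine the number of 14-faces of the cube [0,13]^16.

An n-cube has C(n,k)·2^(n-k) k-faces. Here C(16,14)·2^2 = 120·4 = 480.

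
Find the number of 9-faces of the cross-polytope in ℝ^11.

Each 9-face is the convex hull of 10 vertices, one chosen as ±e_i from each of 10 distinct axes: 2^10·C(11,10) = 11264.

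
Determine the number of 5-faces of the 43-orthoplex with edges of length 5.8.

An n-cross-polytope has 2^(k+1)·C(n,k+1) k-faces. Here 2^6·C(43,6) = 64·6096454 = 390173056.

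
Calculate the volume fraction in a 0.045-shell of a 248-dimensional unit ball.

V(inner)/V(outer) = ((1-0.045)/1)^248 ≈ 1.099e-05, so the shell fraction is 0.999989.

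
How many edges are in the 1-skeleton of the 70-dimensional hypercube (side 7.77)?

Each of the 2^70 = 1180591620717411303424 vertices has degree 70; total edges = 70·2^70/2 = 41320706725109395619840.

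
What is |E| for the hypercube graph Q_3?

Number of 1-faces = C(3,1)·2^(3-1) = 3·4 = 12.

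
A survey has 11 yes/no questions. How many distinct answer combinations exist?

The 11-cube has 2^11 = 2048 vertices.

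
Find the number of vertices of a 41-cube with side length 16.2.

An n-cube has 2^n vertices; for n = 41 that is 2^41 = 2199023255552.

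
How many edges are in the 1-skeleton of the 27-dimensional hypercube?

Each of the 2^27 = 134217728 vertices has degree 27; total edges = 27·2^27/2 = 1811939328.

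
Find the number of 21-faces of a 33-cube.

Choose 21 of 33 axes to span the face (C(33,21) = 354817320 ways), then fix each of the remaining 12 coordinates at one of its two extreme values (2^12 = 4096 ways): 354817320·4096 = 1453331742720.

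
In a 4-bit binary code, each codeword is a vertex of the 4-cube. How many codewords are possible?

The 4-cube has 2^4 = 16 vertices.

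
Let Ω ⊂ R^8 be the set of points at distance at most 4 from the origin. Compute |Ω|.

V = 8192·π^4/3 ≈ 265992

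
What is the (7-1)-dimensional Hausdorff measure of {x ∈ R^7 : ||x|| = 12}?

S = n·V_n(r)/r = 7·V_7(12)/12 (volume-to-surface relation), giving 15925248·π^3/5 ≈ 9.87565e+07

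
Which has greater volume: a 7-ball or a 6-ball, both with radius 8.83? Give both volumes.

V_7(8.83) ≈ 1.97745e+07. V_6(8.83) ≈ 2.44942e+06. The 7-ball is larger.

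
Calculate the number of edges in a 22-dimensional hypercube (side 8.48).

An n-cube has n·2^(n-1) edges. With n = 22: 22·2097152 = 46137344.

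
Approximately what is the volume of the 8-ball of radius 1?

Volume = π^{8/2}·(1)^8/Γ(5) = π^4/24 ≈ 4.05871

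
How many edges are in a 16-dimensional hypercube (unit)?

f_1(16-cube) = (16 choose 1) · 2^15 = 524288.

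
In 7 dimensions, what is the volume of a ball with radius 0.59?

The n-ball volume is π^(n/2)·r^n/Γ(n/2+1). With n=7, r=0.59: V ≈ 0.117583.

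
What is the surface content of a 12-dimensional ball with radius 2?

|∂B_12(2)| = 512·π^6/15 ≈ 32815.4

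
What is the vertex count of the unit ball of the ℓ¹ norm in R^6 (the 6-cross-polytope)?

Number of vertices = 2n = 12.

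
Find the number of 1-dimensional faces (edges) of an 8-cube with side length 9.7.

An n-cube has n·2^(n-1) edges. With n = 8: 8·128 = 1024.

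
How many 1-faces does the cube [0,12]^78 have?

The 78-cube has n·2^(n-1) = 78·2^77 = 78·151115727451828646838272 = 11787026741242634453385216 edges.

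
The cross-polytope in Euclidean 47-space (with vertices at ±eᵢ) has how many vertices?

Number of vertices = 2n = 94.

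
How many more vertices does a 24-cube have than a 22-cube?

The 24-cube has 2^24 = 16777216 vertices. The 22-cube has 2^22 = 4194304 vertices. Difference: 16777216 - 4194304 = 12582912.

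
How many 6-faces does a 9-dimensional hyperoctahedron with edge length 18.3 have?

Each 6-face is the convex hull of 7 vertices, one chosen as ±e_i from each of 7 distinct axes: 2^7·C(9,7) = 4608.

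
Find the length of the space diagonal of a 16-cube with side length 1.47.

The space diagonal of an n-cube of side s is s√n. Here 1.47·√16 = 5.88.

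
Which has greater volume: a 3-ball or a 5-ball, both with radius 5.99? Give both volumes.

V_3(5.99) ≈ 900.262. V_5(5.99) ≈ 40591.3. The 5-ball is larger.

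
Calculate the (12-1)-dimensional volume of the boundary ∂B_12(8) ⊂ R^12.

The surface area of an n-ball is 2π^(n/2) r^(n-1) / Γ(n/2). For n=12, r=8: 2147483648·π^6/15 ≈ 1.37638e+11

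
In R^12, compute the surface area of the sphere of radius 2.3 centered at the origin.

|∂B_12(2.3)| ≈ 152670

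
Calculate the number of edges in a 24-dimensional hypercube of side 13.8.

Each of the 2^24 = 16777216 vertices has degree 24; total edges = 24·2^24/2 = 201326592.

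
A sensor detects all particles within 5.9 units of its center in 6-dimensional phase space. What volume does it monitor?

The n-ball volume is π^(n/2)·r^n/Γ(n/2+1). With n=6, r=5.9: V ≈ 217977.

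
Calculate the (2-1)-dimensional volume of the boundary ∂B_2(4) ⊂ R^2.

S = n·V_n(r)/r = 2·V_2(4)/4 (volume-to-surface relation), giving 2πr = 2π·4 ≈ 25.1327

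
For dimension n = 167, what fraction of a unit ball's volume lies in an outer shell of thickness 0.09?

1 - (1-0.09)^167 ≈ 0.9999998555 ≈ 99.999986%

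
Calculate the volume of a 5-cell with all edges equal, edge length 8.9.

V_4 = √(5) · 8.9^4 / (4! · 2^(4/2)) ≈ 146.142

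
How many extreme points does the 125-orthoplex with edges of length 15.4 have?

The vertices are ±e_1, ..., ±e_125, so there are 2·125 = 250.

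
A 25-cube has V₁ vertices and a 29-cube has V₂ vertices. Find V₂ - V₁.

V₁ = 2^25 = 33554432. V₂ = 2^29 = 536870912. V₂ - V₁ = 503316480.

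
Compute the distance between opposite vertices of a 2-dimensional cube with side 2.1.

The space diagonal of an n-cube of side s is s√n. Here 2.1·√2 ≈ 2.96985.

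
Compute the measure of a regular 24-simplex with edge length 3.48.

V = (3.48^24 / 24!) · √((24+1) / 2^24) ≈ 1.95797e-14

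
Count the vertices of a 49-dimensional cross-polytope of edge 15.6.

The vertices are ±e_1, ..., ±e_49, so there are 2·49 = 98.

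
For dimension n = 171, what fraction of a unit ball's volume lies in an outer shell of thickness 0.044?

1 - (1-0.044)^171 ≈ 0.999545 ≈ 99.9545%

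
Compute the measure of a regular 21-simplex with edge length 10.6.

Volume = 10.6^21 · √(22/2^21) / 21! ≈ 0.215514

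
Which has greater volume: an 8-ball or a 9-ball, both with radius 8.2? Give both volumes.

V_8(8.2) ≈ 8.29658e+07. V_9(8.2) ≈ 5.52895e+08. The 9-ball is larger.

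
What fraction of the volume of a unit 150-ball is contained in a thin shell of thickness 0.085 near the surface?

Shell fraction = 1 - (1-0.085)^150 ≈ 0.9999983663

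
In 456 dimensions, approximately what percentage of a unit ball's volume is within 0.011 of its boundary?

1 - (1-0.011)^456 ≈ 0.993551 ≈ 99.36%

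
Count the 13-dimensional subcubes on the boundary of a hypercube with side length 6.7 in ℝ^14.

Choose 13 of 14 axes to span the face (C(14,13) = 14 ways), then fix each of the remaining 1 coordinate at one of its two extreme values (2^1 = 2 ways): 14·2 = 28.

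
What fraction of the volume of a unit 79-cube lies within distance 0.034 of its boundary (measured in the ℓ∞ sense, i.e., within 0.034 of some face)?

Shell fraction = 1 - (1-0.068)^79 ≈ 0.996164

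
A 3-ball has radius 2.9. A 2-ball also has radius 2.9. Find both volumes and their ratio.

V_3(2.9) ≈ 102.16. V_2(2.9) ≈ 26.4208. Ratio V_3/V_2 ≈ 3.867.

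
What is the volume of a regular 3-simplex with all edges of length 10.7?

Volume = (√2/12) · 10.7³ = 144.373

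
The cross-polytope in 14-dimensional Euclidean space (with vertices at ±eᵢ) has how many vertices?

The 14-dimensional cross-polytope has 2n = 2·14 = 28 vertices.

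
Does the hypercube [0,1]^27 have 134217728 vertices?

True. The 27-cube has 2^27 = 134217728 vertices.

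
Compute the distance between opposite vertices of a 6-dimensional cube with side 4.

||(4,4,...,4)|| = √(6)·4 ≈ 9.79796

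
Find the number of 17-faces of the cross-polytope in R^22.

An n-cross-polytope has 2^(k+1)·C(n,k+1) k-faces. Here 2^18·C(22,18) = 262144·7315 = 1917583360.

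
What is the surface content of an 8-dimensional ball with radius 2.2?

|∂B_8(2.2)| ≈ 8099.1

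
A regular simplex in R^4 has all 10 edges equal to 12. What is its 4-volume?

Volume = 12^4 · √(5/2^4) / 4! ≈ 482.991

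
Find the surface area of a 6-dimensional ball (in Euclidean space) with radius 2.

|∂B_6(2)| = 32·π^3 ≈ 992.201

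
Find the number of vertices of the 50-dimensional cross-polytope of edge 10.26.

The vertices are ±e_1, ..., ±e_50, so there are 2·50 = 100.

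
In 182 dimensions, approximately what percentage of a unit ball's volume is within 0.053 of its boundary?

1 - (1-0.053)^182 ≈ 0.99995 ≈ 99.995038%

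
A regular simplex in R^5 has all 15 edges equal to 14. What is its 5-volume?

V = (14^5 / 5!) · √((5+1) / 2^5) ≈ 1940.71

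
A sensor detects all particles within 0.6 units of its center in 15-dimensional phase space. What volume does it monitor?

Volume = π^{15/2}·(0.6)^15/Γ(17/2) ≈ 0.000179349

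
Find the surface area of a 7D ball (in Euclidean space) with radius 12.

S = n·V_n(r)/r = 7·V_7(12)/12 (volume-to-surface relation), giving 15925248·π^3/5 ≈ 9.87565e+07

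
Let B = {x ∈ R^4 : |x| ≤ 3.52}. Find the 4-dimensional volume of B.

The n-ball volume is π^(n/2)·r^n/Γ(n/2+1). With n=4, r=3.52: V ≈ 757.601.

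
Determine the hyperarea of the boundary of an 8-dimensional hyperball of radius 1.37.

The surface area of an n-ball is 2π^(n/2) r^(n-1) / Γ(n/2). For n=8, r=1.37: 294.118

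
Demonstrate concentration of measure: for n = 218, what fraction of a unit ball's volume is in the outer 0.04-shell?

1 - (1-0.04)^218 ≈ 0.999864 ≈ 99.9864%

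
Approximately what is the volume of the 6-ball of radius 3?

The n-ball volume is π^(n/2)·r^n/Γ(n/2+1). With n=6, r=3: V = 243·π^3/2 ≈ 3767.26.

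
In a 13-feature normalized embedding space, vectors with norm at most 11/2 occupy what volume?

V = 3138428376721·π^6/786240 ≈ 3.83757e+09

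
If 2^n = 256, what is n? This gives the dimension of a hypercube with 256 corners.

Since 2^n = 256, we have n = 8.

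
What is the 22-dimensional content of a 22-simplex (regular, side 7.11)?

For a regular n-simplex with edge a, V = (a^n / n!)·√((n+1)/2^n). With a=7.11, n=22: V ≈ 1.14789e-05.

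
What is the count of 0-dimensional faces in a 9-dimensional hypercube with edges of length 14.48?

Number of 0-faces = C(9,0) · 2^(9-0) = 1 · 512 = 512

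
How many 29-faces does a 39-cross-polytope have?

Each 29-face is the convex hull of 30 vertices, one chosen as ±e_i from each of 30 distinct axes: 2^30·C(39,30) = 227542140366880768.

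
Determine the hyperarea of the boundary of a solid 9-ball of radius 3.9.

The surface area of an n-ball is 2π^(n/2) r^(n-1) / Γ(n/2). For n=9, r=3.9: 1.58883e+06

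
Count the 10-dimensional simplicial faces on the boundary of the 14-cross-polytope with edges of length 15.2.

Number of 10-faces = 2^(10+1) · C(14,10+1) = 2048 · 364 = 745472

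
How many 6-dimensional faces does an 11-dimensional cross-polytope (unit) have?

An n-cross-polytope has 2^(k+1)·C(n,k+1) k-faces. Here 2^7·C(11,7) = 128·330 = 42240.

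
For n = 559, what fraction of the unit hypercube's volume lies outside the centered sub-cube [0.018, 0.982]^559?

Shell fraction = 1 - (1-0.036)^559 ≈ 0.9999999987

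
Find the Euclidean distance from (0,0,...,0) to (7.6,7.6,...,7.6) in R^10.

d = √(7.6² + 7.6² + ... + 7.6²) [10 terms] = √(10·7.6²) = 7.6√10 ≈ 24.0333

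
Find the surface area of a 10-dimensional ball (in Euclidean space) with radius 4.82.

S_10(4.82) = 2·π^(10/2)·(4.82)^9 / Γ(10/2) ≈ 3.58089e+07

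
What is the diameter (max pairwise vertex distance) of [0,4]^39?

Diagonal = √39 · 4 ≈ 24.98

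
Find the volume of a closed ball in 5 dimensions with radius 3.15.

The n-ball volume is π^(n/2)·r^n/Γ(n/2+1). With n=5, r=3.15: V ≈ 1632.49.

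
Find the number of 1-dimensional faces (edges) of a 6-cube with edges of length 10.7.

Number of 1-faces = C(6,1)·2^(6-1) = 6·32 = 192.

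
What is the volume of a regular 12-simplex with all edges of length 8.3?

For a regular n-simplex with edge a, V = (a^n / n!)·√((n+1)/2^n). With a=8.3, n=12: V ≈ 12.5716.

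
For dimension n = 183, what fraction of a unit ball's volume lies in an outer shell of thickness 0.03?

1 - (1-0.03)^183 ≈ 0.996205 ≈ 99.62%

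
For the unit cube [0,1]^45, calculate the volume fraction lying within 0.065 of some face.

Shell fraction = 1 - (1-0.13)^45 ≈ 0.998102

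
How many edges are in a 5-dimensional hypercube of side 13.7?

An n-cube has C(n,k)·2^(n-k) k-faces. Here C(5,1)·2^4 = 5·16 = 80.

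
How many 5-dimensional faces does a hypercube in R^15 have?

f_5(15-cube) = (15 choose 5) · 2^10 = 3075072.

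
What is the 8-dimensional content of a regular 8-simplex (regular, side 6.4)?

For a regular n-simplex with edge a, V = (a^n / n!)·√((n+1)/2^n). With a=6.4, n=8: V ≈ 13.0894.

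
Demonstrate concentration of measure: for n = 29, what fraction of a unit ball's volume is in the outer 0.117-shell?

1 - (1-0.117)^29 ≈ 0.972907 ≈ 97.29%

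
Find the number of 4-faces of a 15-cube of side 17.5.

Number of 4-faces = C(15,4) · 2^(15-4) = 1365 · 2048 = 2795520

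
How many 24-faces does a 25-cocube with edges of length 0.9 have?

An n-cross-polytope has 2^(k+1)·C(n,k+1) k-faces. Here 2^25·C(25,25) = 33554432·1 = 33554432.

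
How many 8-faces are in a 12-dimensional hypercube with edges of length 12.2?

f_8(12-cube) = (12 choose 8) · 2^4 = 7920.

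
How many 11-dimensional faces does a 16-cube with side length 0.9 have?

Number of 11-faces = C(16,11) · 2^(16-11) = 4368 · 32 = 139776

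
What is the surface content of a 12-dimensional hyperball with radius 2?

The surface area of an n-ball is 2π^(n/2) r^(n-1) / Γ(n/2). For n=12, r=2: 512·π^6/15 ≈ 32815.4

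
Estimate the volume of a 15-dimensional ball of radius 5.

The n-ball volume is π^(n/2)·r^n/Γ(n/2+1). With n=15, r=5: V = 312500000000·π^7/81081 ≈ 1.16407e+10.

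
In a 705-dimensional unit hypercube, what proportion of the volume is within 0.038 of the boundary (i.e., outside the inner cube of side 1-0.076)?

Shell fraction = 1 - (1-0.076)^705 ≈ 1 - 6.291e-25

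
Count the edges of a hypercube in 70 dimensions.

Each of the 2^70 = 1180591620717411303424 vertices has degree 70; total edges = 70·2^70/2 = 41320706725109395619840.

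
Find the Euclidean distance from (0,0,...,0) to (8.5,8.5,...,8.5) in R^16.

||(8.5,8.5,...,8.5)|| = √(16)·8.5 = 34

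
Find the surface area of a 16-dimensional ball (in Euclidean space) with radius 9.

S_16(9) = 2·π^(16/2)·(9)^15 / Γ(16/2) = 22876792454961·π^8/280 ≈ 7.7524e+14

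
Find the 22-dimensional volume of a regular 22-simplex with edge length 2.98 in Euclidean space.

V_22 = √(23) · 2.98^22 / (22! · 2^(22/2)) ≈ 5.6432e-14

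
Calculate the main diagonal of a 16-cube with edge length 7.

d = √(7² + 7² + ... + 7²) [16 terms] = √(16·7²) = 7√16 = 28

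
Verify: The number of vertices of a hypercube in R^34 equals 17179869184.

True. The 34-cube has 2^34 = 17179869184 vertices.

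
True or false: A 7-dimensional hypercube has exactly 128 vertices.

True. The 7-cube has 2^7 = 128 vertices.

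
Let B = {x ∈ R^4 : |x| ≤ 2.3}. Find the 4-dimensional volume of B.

Volume = π^{4/2}·(2.3)^4/Γ(3) ≈ 138.096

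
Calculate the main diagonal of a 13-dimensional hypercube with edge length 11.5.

Diagonal = √13 · 11.5 ≈ 41.4638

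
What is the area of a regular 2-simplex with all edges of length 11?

Area = (√3/4) · 11² = 52.3945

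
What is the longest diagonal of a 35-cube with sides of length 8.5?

Diagonal = √35 · 8.5 ≈ 50.2867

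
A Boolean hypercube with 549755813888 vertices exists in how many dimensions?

n = log_2(549755813888) = 39.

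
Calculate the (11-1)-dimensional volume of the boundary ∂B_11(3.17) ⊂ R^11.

S_11(3.17) = 2·π^(11/2)·(3.17)^10 / Γ(11/2) ≈ 2.12369e+06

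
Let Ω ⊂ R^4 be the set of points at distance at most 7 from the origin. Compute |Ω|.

The n-ball volume is π^(n/2)·r^n/Γ(n/2+1). With n=4, r=7: V = 2401·π^2/2 ≈ 11848.5.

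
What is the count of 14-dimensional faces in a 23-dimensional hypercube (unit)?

f_14(23-cube) = (23 choose 14) · 2^9 = 418401280.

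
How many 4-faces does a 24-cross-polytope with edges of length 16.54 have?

f_4(24-orthoplex) = 2^5 · (24 choose 5) = 1360128.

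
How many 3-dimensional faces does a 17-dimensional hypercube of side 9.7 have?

Choose 3 of 17 axes to span the face (C(17,3) = 680 ways), then fix each of the remaining 14 coordinates at one of its two extreme values (2^14 = 16384 ways): 680·16384 = 11141120.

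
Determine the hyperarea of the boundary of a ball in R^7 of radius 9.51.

The surface area of an n-ball is 2π^(n/2) r^(n-1) / Γ(n/2). For n=7, r=9.51: 2.44659e+07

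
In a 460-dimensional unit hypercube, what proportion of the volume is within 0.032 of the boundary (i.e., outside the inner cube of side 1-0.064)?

The inner cube has side 1-2·0.032 = 0.936 and volume (0.936)^460 ≈ 6.122e-14, so the shell holds 1 - 6.122e-14 of the volume.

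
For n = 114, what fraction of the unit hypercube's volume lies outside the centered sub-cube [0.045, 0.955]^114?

1 - (1 - 2·0.045)^114 = 1 - 0.91^114 ≈ 0.999979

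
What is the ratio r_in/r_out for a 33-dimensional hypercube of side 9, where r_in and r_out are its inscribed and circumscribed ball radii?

r_in = 9/2 (half the side); r_out = 9√33/2 (half the diagonal). Ratio = 1/√33 ≈ 0.174078.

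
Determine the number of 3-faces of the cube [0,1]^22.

An n-cube has C(n,k)·2^(n-k) k-faces. Here C(22,3)·2^19 = 1540·524288 = 807403520.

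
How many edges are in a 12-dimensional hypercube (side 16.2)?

Choose 1 of 12 axes to span the face (C(12,1) = 12 ways), then fix each of the remaining 11 coordinates at one of its two extreme values (2^11 = 2048 ways): 12·2048 = 24576.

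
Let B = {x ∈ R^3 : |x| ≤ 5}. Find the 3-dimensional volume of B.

V_3(5) = π^(3/2) · (5)^3 / Γ(3/2 + 1) = 500·π/3 ≈ 523.599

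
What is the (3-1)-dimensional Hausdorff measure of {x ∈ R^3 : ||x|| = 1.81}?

S = n·V_n(r)/r = 3·V_3(1.81)/1.81 (volume-to-surface relation), giving 4πr² = 4π·(1.81)² ≈ 41.1687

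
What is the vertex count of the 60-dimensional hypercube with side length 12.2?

Number of vertices = 2^60 = 1152921504606846976.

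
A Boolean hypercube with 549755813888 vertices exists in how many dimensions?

Since 2^n = 549755813888, we have n = 39.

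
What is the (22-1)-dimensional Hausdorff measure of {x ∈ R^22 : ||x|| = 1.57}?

The surface area of an n-ball is 2π^(n/2) r^(n-1) / Γ(n/2). For n=22, r=1.57: 2107.7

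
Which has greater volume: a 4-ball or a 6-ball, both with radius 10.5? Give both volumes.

V_4(10.5) ≈ 59982.8. V_6(10.5) ≈ 6.92523e+06. The 6-ball is larger.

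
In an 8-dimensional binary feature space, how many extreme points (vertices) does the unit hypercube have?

An n-cube has 2^n vertices; for n = 8 that is 2^8 = 256.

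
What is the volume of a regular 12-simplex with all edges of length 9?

V_12 = √(13) · 9^12 / (12! · 2^(12/2)) ≈ 33.2173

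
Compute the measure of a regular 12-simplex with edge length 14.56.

Volume = 14.56^12 · √(13/2^12) / 12! ≈ 10675.6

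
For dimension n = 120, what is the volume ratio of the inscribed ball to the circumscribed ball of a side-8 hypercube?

Volume scales as r^n, and r_in/r_out = 1/√120, giving (1/√120)^120 ≈ 1.7747e-125.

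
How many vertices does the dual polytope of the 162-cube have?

Number of vertices = 2n = 324.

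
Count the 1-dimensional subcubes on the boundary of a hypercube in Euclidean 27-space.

Number of 1-faces = C(27,1) · 2^(27-1) = 27 · 67108864 = 1811939328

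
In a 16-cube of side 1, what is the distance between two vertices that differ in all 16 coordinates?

Diagonal = √16 · 1 = 4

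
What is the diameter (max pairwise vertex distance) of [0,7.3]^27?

The space diagonal of an n-cube of side s is s√n. Here 7.3·√27 ≈ 37.9319.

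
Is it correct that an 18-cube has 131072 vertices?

False. The 18-cube has 2^18 = 262144 vertices.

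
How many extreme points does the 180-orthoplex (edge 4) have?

The 180-dimensional cross-polytope has 2n = 2·180 = 360 vertices.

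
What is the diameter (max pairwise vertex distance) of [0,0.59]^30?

The space diagonal of an n-cube of side s is s√n. Here 0.59·√30 ≈ 3.23156.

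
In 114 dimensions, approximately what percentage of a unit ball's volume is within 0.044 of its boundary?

1 - (1-0.044)^114 ≈ 0.994082 ≈ 99.41%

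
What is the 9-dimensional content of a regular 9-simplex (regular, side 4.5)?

For a regular n-simplex with edge a, V = (a^n / n!)·√((n+1)/2^n). With a=4.5, n=9: V ≈ 0.291417.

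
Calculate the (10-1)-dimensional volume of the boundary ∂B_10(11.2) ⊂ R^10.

S = n·V_n(r)/r = 10·V_10(11.2)/11.2 (volume-to-surface relation), giving 7.07181e+10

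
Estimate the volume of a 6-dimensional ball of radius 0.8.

V_6(0.8) = π^(6/2) · (0.8)^6 / Γ(6/2 + 1) ≈ 1.35468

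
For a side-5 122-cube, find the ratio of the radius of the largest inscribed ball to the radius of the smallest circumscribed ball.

r_in = 5/2 (half the side); r_out = 5√122/2 (half the diagonal). Ratio = 1/√122 ≈ 0.0905357.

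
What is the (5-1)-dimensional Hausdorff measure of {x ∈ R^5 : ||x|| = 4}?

|∂B_5(4)| = 2048·π^2/3 ≈ 6737.65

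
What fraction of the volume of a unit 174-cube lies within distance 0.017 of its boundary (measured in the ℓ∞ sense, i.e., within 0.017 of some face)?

The inner cube has side 1-2·0.017 = 0.966 and volume (0.966)^174 ≈ 0.002432, so the shell holds 0.997568 of the volume.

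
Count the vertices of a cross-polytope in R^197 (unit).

An n-cross-polytope has 2n vertices; here n = 197, giving 394.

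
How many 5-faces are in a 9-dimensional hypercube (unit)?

An n-cube has C(n,k)·2^(n-k) k-faces. Here C(9,5)·2^4 = 126·16 = 2016.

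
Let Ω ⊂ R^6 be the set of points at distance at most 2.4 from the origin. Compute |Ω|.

The n-ball volume is π^(n/2)·r^n/Γ(n/2+1). With n=6, r=2.4: V ≈ 987.565.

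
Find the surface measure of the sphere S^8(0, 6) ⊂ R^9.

The surface area of an n-ball is 2π^(n/2) r^(n-1) / Γ(n/2). For n=9, r=6: 17915904·π^4/35 ≈ 4.98621e+07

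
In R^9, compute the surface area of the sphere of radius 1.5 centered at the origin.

S_9(1.5) = 2·π^(9/2)·(1.5)^8 / Γ(9/2) = 2187·π^4/280 ≈ 760.835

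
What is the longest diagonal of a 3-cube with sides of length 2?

||(2,2,...,2)|| = √(3)·2 ≈ 3.4641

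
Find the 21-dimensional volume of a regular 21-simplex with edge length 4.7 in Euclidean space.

V_21 = √(22) · 4.7^21 / (21! · 2^(21/2)) ≈ 8.24342e-09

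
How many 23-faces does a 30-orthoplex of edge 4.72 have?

An n-cross-polytope has 2^(k+1)·C(n,k+1) k-faces. Here 2^24·C(30,24) = 16777216·593775 = 9961891430400.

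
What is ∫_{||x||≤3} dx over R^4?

Volume = π^{4/2}·(3)^4/Γ(3) = 81·π^2/2 ≈ 399.719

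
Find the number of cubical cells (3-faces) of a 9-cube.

f_3(9-cube) = (9 choose 3) · 2^6 = 5376.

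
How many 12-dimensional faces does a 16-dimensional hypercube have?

f_12(16-cube) = (16 choose 12) · 2^4 = 29120.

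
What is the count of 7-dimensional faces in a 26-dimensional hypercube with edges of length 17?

f_7(26-cube) = (26 choose 7) · 2^19 = 344876646400.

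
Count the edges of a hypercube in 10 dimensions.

Each of the 2^10 = 1024 vertices has degree 10; total edges = 10·2^10/2 = 5120.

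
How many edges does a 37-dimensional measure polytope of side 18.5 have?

The 37-cube has n·2^(n-1) = 37·2^36 = 37·68719476736 = 2542620639232 edges.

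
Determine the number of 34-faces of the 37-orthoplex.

An n-cross-polytope has 2^(k+1)·C(n,k+1) k-faces. Here 2^35·C(37,35) = 34359738368·666 = 22883585753088.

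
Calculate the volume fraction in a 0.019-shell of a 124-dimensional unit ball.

1 - (1-0.019)^124 ≈ 0.907326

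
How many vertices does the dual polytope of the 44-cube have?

The vertices are ±e_1, ..., ±e_44, so there are 2·44 = 88.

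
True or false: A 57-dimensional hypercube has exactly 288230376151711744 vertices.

False. The 57-cube has 2^57 = 144115188075855872 vertices.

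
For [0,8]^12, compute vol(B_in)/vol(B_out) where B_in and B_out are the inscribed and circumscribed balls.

The radii are 8/2 and 8√12/2, so the volume ratio is (1/√12)^12 = 12^{-12/2} ≈ 3.34898e-07.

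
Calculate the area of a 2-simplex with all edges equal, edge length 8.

Area = (√3/4) · 8² = 27.7128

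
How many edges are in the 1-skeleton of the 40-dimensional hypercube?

An n-cube has n·2^(n-1) edges. With n = 40: 40·549755813888 = 21990232555520.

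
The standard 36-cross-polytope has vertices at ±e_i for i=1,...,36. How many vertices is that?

An n-cross-polytope has 2n vertices; here n = 36, giving 72.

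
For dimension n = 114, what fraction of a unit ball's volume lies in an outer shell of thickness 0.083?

1 - (1-0.083)^114 ≈ 0.999949 ≈ 99.9949%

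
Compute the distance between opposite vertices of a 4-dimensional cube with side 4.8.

d = √(4.8² + 4.8² + ... + 4.8²) [4 terms] = √(4·4.8²) = 4.8√4 = 9.6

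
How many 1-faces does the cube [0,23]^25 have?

The 25-cube has n·2^(n-1) = 25·2^24 = 25·16777216 = 419430400 edges.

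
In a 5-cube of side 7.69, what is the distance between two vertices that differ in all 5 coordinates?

The space diagonal of an n-cube of side s is s√n. Here 7.69·√5 ≈ 17.1954.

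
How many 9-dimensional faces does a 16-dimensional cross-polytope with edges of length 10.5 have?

Each 9-face is the convex hull of 10 vertices, one chosen as ±e_i from each of 10 distinct axes: 2^10·C(16,10) = 8200192.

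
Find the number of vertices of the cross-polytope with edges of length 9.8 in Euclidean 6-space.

Number of 0-faces = 2^(0+1) · C(6,0+1) = 2 · 6 = 12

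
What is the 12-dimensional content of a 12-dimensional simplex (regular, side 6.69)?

V_12 = √(13) · 6.69^12 / (12! · 2^(12/2)) ≈ 0.945297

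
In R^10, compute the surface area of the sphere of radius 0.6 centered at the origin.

|∂B_10(0.6)| ≈ 0.256998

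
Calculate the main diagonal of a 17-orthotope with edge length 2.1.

The space diagonal of an n-cube of side s is s√n. Here 2.1·√17 ≈ 8.65852.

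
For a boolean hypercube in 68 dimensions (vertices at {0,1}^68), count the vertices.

The 68-cube has 2^68 = 295147905179352825856 vertices.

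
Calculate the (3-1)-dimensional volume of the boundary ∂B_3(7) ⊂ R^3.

S_3(7) = 2·π^(3/2)·(7)^2 / Γ(3/2) = 4πr² = 4π·(7)² ≈ 615.752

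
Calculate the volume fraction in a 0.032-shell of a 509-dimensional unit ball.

Shell fraction = 1 - (1-0.032)^509 ≈ 0.9999999354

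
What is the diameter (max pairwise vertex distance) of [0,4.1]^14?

Diagonal = √14 · 4.1 ≈ 15.3408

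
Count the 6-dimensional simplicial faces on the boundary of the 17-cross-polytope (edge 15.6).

Number of 6-faces = 2^(6+1) · C(17,6+1) = 128 · 19448 = 2489344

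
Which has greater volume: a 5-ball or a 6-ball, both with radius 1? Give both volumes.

V_5(1) ≈ 5.26379. V_6(1) ≈ 5.16771. The 5-ball is larger.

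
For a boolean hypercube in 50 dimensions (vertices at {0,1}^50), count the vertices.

The 50-cube has 2^50 = 1125899906842624 vertices.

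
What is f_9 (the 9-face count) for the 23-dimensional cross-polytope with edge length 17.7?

An n-cross-polytope has 2^(k+1)·C(n,k+1) k-faces. Here 2^10·C(23,10) = 1024·1144066 = 1171523584.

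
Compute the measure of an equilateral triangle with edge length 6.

Area = (√3/4) · 6² = 15.5885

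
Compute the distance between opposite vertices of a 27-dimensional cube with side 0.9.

Diagonal = √27 · 0.9 ≈ 4.67654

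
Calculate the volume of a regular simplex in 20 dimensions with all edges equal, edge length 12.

Volume = 12^20 · √(21/2^20) / 20! ≈ 7.05196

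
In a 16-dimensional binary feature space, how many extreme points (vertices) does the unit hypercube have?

The 16-cube has 2^16 = 65536 vertices.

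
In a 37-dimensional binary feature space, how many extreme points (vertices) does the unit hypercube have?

Number of vertices = 2^37 = 137438953472.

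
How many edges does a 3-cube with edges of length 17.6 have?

The 3-cube has n·2^(n-1) = 3·2^2 = 3·4 = 12 edges.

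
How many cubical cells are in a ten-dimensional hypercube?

An n-cube has C(n,k)·2^(n-k) k-faces. Here C(10,3)·2^7 = 120·128 = 15360.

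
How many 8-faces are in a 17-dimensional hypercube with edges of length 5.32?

Number of 8-faces = C(17,8) · 2^(17-8) = 24310 · 512 = 12446720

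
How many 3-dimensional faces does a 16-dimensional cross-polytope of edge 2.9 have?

f_3(16-orthoplex) = 2^4 · (16 choose 4) = 29120.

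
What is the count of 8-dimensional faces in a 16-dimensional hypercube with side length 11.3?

f_8(16-cube) = (16 choose 8) · 2^8 = 3294720.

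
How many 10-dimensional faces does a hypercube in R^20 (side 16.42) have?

Number of 10-faces = C(20,10) · 2^(20-10) = 184756 · 1024 = 189190144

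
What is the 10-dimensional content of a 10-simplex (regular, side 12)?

For a regular n-simplex with edge a, V = (a^n / n!)·√((n+1)/2^n). With a=12, n=10: V ≈ 1768.46.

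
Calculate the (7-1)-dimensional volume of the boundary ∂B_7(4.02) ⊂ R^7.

S = n·V_n(r)/r = 7·V_7(4.02)/4.02 (volume-to-surface relation), giving 139584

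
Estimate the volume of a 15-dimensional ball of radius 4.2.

Volume = π^{15/2}·(4.2)^15/Γ(17/2) ≈ 8.5147e+08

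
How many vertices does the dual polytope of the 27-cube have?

The vertices are ±e_1, ..., ±e_27, so there are 2·27 = 54.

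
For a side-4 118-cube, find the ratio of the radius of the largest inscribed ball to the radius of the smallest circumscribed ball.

r_in = 4/2 (half the side); r_out = 4√118/2 (half the diagonal). Ratio = 1/√118 ≈ 0.0920575.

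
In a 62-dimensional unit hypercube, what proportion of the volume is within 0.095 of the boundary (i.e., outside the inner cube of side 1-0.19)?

The inner cube has side 1-2·0.095 = 0.81 and volume (0.81)^62 ≈ 2.119e-06, so the shell holds 0.9999978813 of the volume.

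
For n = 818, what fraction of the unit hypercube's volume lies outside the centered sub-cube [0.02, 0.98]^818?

The inner cube has side 1-2·0.02 = 0.96 and volume (0.96)^818 ≈ 3.147e-15, so the shell holds 1 - 3.147e-15 of the volume.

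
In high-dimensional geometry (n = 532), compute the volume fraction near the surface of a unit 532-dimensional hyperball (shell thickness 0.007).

1 - (1-0.007)^532 ≈ 0.976177 ≈ 97.62%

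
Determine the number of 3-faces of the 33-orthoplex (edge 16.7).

Each 3-face is the convex hull of 4 vertices, one chosen as ±e_i from each of 4 distinct axes: 2^4·C(33,4) = 654720.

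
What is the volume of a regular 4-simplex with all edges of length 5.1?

For a regular n-simplex with edge a, V = (a^n / n!)·√((n+1)/2^n). With a=5.1, n=4: V ≈ 15.7578.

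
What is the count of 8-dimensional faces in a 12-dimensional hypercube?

Number of 8-faces = C(12,8) · 2^(12-8) = 495 · 16 = 7920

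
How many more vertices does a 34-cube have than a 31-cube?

The 34-cube has 2^34 = 17179869184 vertices. The 31-cube has 2^31 = 2147483648 vertices. Difference: 17179869184 - 2147483648 = 15032385536.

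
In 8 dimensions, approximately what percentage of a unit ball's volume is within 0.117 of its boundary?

1 - (1-0.117)^8 ≈ 0.630439 ≈ 63.04%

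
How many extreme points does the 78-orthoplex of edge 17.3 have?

The 78-dimensional cross-polytope has 2n = 2·78 = 156 vertices.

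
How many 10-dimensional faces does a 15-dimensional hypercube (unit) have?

An n-cube has C(n,k)·2^(n-k) k-faces. Here C(15,10)·2^5 = 3003·32 = 96096.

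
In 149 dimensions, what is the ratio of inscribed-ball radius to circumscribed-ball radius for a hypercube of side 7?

r_in / r_out = (7/2) / (7√149/2) = 1/√149 ≈ 0.0819232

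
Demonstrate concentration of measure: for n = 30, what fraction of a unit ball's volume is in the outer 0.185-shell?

1 - (1-0.185)^30 ≈ 0.997839 ≈ 99.78%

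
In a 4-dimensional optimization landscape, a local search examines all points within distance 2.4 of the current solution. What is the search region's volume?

V_4(2.4) = π^(4/2) · (2.4)^4 / Γ(4/2 + 1) ≈ 163.725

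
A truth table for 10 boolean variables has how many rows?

Each vertex is a binary string of length 10, so there are 2^10 = 1024.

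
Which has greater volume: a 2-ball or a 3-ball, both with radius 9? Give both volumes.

V_2(9) ≈ 254.469. V_3(9) ≈ 3053.63. The 3-ball is larger.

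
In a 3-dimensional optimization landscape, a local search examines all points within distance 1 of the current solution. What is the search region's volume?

V = 4·π/3 ≈ 4.18879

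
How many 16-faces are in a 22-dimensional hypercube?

Number of 16-faces = C(22,16) · 2^(22-16) = 74613 · 64 = 4775232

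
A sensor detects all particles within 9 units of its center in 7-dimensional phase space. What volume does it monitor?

Volume = π^{7/2}·(9)^7/Γ(9/2) = 25509168·π^3/35 ≈ 2.25984e+07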